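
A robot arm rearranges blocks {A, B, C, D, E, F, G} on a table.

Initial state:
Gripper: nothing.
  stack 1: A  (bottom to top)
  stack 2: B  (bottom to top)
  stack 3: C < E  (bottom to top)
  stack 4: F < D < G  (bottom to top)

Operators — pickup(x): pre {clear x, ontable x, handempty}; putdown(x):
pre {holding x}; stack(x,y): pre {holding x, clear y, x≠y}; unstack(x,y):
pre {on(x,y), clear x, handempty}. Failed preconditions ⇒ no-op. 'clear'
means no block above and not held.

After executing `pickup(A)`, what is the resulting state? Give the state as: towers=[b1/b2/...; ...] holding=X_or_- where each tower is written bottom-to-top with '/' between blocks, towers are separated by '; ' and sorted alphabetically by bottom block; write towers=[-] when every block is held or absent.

before: towers=[A; B; C/E; F/D/G] holding=-
pre[pickup(A)]: clear(A) ✓, ontable(A) ✓, handempty ✓
all met → apply pickup(A)
after:  towers=[B; C/E; F/D/G] holding=A

towers=[B; C/E; F/D/G] holding=A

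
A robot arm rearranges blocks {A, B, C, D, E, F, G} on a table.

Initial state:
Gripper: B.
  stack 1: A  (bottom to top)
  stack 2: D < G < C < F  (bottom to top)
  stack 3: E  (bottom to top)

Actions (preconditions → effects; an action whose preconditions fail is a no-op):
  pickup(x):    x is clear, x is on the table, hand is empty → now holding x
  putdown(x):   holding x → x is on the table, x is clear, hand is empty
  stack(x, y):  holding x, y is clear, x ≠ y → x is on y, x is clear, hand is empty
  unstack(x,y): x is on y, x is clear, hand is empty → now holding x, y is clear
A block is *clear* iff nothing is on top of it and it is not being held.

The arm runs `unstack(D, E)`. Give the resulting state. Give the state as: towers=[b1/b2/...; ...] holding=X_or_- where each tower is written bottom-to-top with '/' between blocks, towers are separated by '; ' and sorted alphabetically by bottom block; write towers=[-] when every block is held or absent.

towers=[A; D/G/C/F; E] holding=B

before: towers=[A; D/G/C/F; E] holding=B
pre[unstack(D, E)]: on(D,E) ✗, clear(D) ✗, handempty ✗
on(D,E), clear(D), handempty unmet → unstack(D, E) is a no-op
after:  towers=[A; D/G/C/F; E] holding=B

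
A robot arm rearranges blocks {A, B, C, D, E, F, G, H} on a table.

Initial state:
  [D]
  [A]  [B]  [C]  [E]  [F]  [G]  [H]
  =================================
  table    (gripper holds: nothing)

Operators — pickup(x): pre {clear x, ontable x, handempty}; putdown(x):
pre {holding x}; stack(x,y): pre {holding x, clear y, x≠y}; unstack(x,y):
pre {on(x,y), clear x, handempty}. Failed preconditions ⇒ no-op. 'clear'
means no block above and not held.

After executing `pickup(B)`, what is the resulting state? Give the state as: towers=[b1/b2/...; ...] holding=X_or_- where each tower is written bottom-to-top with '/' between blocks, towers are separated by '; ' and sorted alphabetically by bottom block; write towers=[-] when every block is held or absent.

before: towers=[A/D; B; C; E; F; G; H] holding=-
pre[pickup(B)]: clear(B) yes, ontable(B) yes, handempty yes
all met → apply pickup(B)
after:  towers=[A/D; C; E; F; G; H] holding=B

towers=[A/D; C; E; F; G; H] holding=B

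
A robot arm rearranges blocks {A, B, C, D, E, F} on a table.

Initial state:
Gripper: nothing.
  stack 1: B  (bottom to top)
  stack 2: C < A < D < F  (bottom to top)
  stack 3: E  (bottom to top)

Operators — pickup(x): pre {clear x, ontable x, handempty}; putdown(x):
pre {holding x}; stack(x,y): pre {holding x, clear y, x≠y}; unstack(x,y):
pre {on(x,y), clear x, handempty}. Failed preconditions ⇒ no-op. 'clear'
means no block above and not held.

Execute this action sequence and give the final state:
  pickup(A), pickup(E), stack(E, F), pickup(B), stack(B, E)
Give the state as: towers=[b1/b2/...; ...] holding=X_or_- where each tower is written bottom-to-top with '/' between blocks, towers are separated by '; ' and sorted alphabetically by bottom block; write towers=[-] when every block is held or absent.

step 1 (pickup(A)) [no-op]: towers=[B; C/A/D/F; E] holding=-
step 2 (pickup(E)): towers=[B; C/A/D/F] holding=E
step 3 (stack(E, F)): towers=[B; C/A/D/F/E] holding=-
step 4 (pickup(B)): towers=[C/A/D/F/E] holding=B
step 5 (stack(B, E)): towers=[C/A/D/F/E/B] holding=-

towers=[C/A/D/F/E/B] holding=-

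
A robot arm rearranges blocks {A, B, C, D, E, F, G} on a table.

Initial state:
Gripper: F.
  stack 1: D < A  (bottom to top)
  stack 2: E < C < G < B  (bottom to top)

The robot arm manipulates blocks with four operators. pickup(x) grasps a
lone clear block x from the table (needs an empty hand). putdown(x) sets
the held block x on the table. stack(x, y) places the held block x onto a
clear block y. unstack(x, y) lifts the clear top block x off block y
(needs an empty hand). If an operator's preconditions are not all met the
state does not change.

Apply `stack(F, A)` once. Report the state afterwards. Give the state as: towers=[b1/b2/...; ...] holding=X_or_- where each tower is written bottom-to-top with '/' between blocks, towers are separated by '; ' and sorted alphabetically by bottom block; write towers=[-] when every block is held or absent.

towers=[D/A/F; E/C/G/B] holding=-

before: towers=[D/A; E/C/G/B] holding=F
pre[stack(F, A)]: holding(F) yes, clear(A) yes, F≠A yes
all met → apply stack(F, A)
after:  towers=[D/A/F; E/C/G/B] holding=-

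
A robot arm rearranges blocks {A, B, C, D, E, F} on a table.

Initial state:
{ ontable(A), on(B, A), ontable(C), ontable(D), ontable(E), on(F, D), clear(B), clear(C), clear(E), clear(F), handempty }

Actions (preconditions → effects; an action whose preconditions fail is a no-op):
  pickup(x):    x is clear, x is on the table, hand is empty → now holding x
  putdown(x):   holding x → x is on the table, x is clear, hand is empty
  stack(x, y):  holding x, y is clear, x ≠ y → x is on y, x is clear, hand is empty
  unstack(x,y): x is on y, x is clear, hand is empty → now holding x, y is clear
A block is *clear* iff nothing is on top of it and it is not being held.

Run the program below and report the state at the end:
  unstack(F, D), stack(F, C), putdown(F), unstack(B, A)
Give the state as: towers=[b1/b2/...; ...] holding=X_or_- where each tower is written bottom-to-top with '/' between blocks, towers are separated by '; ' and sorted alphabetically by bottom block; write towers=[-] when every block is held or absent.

towers=[A; C/F; D; E] holding=B

step 1 (unstack(F, D)): towers=[A/B; C; D; E] holding=F
step 2 (stack(F, C)): towers=[A/B; C/F; D; E] holding=-
step 3 (putdown(F)) [no-op]: towers=[A/B; C/F; D; E] holding=-
step 4 (unstack(B, A)): towers=[A; C/F; D; E] holding=B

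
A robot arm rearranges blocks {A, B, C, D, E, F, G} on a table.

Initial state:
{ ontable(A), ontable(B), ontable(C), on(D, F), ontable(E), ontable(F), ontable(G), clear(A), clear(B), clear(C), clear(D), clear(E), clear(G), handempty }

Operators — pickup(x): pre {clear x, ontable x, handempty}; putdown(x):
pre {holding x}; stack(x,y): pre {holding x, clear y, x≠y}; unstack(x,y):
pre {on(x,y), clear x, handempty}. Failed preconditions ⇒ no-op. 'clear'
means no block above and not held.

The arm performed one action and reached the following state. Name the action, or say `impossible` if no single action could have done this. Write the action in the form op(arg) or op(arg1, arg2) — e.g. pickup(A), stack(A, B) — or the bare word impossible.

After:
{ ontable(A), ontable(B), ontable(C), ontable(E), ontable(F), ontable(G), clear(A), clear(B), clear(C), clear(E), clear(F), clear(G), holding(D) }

unstack(D, F)

target: towers=[A; B; C; E; F; G] holding=D
         pickup(B) → towers=[A; C; E; F/D; G] holding=B
         pickup(G) → towers=[A; B; C; E; F/D] holding=G
     unstack(D, F) → towers=[A; B; C; E; F; G] holding=D  ← match
         pickup(A) → towers=[B; C; E; F/D; G] holding=A
         pickup(E) → towers=[A; B; C; F/D; G] holding=E
         pickup(C) → towers=[A; B; E; F/D; G] holding=C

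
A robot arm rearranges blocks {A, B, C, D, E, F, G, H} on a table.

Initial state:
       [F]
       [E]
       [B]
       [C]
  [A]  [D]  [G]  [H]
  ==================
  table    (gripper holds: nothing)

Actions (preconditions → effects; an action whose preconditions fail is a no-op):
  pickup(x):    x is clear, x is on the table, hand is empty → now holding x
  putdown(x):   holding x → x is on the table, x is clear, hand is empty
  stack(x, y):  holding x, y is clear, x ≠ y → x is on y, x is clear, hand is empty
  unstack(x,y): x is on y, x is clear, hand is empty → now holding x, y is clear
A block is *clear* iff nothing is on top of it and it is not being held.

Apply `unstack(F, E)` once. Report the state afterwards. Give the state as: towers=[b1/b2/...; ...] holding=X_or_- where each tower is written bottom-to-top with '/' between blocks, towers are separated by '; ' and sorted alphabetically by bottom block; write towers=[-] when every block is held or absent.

before: towers=[A; D/C/B/E/F; G; H] holding=-
pre[unstack(F, E)]: on(F,E) ok, clear(F) ok, handempty ok
all met → apply unstack(F, E)
after:  towers=[A; D/C/B/E; G; H] holding=F

towers=[A; D/C/B/E; G; H] holding=F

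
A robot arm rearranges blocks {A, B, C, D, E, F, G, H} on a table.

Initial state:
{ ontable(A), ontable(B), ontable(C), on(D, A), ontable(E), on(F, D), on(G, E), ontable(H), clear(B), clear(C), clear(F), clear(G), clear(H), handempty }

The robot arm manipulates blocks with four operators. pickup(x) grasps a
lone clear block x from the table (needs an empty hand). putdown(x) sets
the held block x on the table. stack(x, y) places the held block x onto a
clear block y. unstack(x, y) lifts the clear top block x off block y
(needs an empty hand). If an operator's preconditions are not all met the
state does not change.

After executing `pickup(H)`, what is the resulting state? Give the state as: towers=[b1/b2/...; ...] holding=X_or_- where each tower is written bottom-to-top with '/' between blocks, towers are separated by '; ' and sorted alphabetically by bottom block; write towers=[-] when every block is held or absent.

towers=[A/D/F; B; C; E/G] holding=H

before: towers=[A/D/F; B; C; E/G; H] holding=-
pre[pickup(H)]: clear(H) ok, ontable(H) ok, handempty ok
all met → apply pickup(H)
after:  towers=[A/D/F; B; C; E/G] holding=H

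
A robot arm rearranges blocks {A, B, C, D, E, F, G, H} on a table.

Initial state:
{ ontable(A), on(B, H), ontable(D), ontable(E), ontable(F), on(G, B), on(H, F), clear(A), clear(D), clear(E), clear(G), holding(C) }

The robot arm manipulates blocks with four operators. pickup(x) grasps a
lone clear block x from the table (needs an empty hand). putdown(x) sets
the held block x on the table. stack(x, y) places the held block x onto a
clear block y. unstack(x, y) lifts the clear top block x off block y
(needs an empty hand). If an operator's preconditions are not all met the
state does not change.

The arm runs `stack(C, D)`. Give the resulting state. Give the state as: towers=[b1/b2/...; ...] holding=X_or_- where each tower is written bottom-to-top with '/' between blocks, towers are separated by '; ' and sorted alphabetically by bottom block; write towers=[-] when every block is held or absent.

before: towers=[A; D; E; F/H/B/G] holding=C
pre[stack(C, D)]: holding(C) yes, clear(D) yes, C≠D yes
all met → apply stack(C, D)
after:  towers=[A; D/C; E; F/H/B/G] holding=-

towers=[A; D/C; E; F/H/B/G] holding=-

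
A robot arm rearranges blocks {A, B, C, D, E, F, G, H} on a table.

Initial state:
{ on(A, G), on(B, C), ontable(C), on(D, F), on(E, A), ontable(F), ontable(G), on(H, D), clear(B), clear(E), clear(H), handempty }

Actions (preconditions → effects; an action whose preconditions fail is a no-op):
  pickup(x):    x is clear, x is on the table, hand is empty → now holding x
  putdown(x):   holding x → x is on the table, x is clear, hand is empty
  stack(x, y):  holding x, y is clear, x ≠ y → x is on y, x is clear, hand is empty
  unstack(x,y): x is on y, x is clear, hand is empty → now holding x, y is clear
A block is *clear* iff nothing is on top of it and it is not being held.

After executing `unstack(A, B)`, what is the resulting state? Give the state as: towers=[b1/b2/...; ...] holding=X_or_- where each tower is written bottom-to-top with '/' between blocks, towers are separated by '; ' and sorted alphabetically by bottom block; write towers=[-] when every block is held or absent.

before: towers=[C/B; F/D/H; G/A/E] holding=-
pre[unstack(A, B)]: on(A,B) no, clear(A) no, handempty yes
on(A,B), clear(A) unmet → unstack(A, B) is a no-op
after:  towers=[C/B; F/D/H; G/A/E] holding=-

towers=[C/B; F/D/H; G/A/E] holding=-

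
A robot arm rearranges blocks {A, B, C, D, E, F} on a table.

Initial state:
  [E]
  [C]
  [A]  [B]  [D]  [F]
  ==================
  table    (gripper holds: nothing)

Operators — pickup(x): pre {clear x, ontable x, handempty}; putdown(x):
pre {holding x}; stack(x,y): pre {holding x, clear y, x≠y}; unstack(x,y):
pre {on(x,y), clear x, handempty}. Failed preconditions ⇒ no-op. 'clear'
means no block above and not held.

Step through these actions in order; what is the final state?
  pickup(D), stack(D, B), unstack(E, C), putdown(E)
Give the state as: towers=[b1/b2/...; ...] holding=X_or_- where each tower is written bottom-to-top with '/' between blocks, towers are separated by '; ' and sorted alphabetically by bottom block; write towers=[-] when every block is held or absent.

step 1 (pickup(D)): towers=[A/C/E; B; F] holding=D
step 2 (stack(D, B)): towers=[A/C/E; B/D; F] holding=-
step 3 (unstack(E, C)): towers=[A/C; B/D; F] holding=E
step 4 (putdown(E)): towers=[A/C; B/D; E; F] holding=-

towers=[A/C; B/D; E; F] holding=-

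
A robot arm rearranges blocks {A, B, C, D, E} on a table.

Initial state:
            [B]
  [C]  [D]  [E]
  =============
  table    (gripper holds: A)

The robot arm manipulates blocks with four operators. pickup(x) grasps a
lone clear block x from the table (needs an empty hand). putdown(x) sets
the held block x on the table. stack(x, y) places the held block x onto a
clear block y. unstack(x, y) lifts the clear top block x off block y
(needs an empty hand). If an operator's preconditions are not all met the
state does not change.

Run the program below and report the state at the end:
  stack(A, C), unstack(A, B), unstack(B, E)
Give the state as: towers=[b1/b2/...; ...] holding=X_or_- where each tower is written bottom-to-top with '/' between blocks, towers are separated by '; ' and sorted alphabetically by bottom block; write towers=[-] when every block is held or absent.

towers=[C/A; D; E] holding=B

step 1 (stack(A, C)): towers=[C/A; D; E/B] holding=-
step 2 (unstack(A, B)) [no-op]: towers=[C/A; D; E/B] holding=-
step 3 (unstack(B, E)): towers=[C/A; D; E] holding=B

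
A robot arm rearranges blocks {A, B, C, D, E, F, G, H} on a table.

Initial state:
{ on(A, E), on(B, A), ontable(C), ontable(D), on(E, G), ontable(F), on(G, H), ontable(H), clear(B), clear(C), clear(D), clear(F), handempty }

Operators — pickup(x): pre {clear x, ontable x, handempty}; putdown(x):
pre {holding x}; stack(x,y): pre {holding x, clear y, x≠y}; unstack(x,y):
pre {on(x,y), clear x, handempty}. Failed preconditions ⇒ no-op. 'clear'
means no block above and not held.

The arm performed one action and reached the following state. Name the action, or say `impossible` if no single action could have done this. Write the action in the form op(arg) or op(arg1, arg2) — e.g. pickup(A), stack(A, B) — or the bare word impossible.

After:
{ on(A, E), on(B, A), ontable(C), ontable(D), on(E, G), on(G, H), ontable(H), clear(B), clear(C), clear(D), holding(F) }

pickup(F)

target: towers=[C; D; H/G/E/A/B] holding=F
     unstack(B, A) → towers=[C; D; F; H/G/E/A] holding=B
         pickup(F) → towers=[C; D; H/G/E/A/B] holding=F  ← match
         pickup(D) → towers=[C; F; H/G/E/A/B] holding=D
         pickup(C) → towers=[D; F; H/G/E/A/B] holding=C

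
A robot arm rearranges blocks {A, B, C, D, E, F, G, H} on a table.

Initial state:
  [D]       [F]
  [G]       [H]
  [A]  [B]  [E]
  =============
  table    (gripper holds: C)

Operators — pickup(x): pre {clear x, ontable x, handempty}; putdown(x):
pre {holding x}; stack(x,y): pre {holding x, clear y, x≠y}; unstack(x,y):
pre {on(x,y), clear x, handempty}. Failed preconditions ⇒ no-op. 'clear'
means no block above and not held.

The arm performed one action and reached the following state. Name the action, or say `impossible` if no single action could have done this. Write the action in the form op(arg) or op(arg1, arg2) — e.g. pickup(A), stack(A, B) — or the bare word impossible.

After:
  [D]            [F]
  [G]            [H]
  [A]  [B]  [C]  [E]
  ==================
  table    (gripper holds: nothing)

target: towers=[A/G/D; B; C; E/H/F] holding=-
        putdown(C) → towers=[A/G/D; B; C; E/H/F] holding=-  ← match
       stack(C, B) → towers=[A/G/D; B/C; E/H/F] holding=-
       stack(C, F) → towers=[A/G/D; B; E/H/F/C] holding=-
       stack(C, D) → towers=[A/G/D/C; B; E/H/F] holding=-

putdown(C)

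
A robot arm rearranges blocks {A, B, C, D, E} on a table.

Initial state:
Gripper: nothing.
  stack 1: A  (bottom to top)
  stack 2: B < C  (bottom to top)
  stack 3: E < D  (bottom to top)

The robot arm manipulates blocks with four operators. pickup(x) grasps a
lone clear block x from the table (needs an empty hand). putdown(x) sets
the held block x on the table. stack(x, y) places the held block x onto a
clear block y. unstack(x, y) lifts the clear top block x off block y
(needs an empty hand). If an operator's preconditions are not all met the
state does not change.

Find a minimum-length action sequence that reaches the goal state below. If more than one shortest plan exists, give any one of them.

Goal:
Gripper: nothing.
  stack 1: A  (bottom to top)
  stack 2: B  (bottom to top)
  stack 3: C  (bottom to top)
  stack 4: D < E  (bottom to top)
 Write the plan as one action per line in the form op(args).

step 1 (unstack(D, E)): towers=[A; B/C; E] holding=D
step 2 (putdown(D)): towers=[A; B/C; D; E] holding=-
step 3 (pickup(E)): towers=[A; B/C; D] holding=E
step 4 (stack(E, D)): towers=[A; B/C; D/E] holding=-
step 5 (unstack(C, B)): towers=[A; B; D/E] holding=C
step 6 (putdown(C)): towers=[A; B; C; D/E] holding=-
goal check: towers=[A; B; C; D/E] holding=- — reached (length 6, optimal by BFS)

unstack(D, E)
putdown(D)
pickup(E)
stack(E, D)
unstack(C, B)
putdown(C)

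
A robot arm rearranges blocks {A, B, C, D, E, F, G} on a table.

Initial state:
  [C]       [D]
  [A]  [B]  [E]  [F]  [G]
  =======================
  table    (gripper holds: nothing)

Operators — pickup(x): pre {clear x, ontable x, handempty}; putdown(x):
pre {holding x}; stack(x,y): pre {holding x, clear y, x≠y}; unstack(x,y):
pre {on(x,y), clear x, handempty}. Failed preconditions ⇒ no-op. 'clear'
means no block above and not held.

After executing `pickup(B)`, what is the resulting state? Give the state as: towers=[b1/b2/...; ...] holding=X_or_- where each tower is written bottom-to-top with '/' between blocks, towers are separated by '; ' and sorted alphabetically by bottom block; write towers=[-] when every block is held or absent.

towers=[A/C; E/D; F; G] holding=B

before: towers=[A/C; B; E/D; F; G] holding=-
pre[pickup(B)]: clear(B) yes, ontable(B) yes, handempty yes
all met → apply pickup(B)
after:  towers=[A/C; E/D; F; G] holding=B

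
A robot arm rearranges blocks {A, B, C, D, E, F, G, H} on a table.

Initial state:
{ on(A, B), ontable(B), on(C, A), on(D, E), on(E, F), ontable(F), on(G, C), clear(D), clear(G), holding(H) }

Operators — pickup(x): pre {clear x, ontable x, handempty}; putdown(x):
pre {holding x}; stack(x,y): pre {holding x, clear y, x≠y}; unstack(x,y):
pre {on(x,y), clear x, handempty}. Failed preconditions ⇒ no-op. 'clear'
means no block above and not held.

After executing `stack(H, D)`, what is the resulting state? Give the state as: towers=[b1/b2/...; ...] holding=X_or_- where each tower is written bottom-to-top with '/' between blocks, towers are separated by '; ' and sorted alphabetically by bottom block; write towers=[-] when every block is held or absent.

before: towers=[B/A/C/G; F/E/D] holding=H
pre[stack(H, D)]: holding(H) yes, clear(D) yes, H≠D yes
all met → apply stack(H, D)
after:  towers=[B/A/C/G; F/E/D/H] holding=-

towers=[B/A/C/G; F/E/D/H] holding=-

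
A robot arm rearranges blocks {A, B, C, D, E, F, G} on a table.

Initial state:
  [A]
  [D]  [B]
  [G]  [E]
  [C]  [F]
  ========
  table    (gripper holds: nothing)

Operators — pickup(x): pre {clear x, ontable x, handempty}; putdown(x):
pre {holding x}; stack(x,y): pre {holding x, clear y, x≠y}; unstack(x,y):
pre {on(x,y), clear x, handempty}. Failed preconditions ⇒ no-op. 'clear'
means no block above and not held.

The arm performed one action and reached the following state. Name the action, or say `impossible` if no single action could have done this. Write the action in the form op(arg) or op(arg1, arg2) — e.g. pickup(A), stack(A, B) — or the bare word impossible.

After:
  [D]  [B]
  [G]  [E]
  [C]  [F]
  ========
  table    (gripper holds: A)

unstack(A, D)

target: towers=[C/G/D; F/E/B] holding=A
     unstack(B, E) → towers=[C/G/D/A; F/E] holding=B
     unstack(A, D) → towers=[C/G/D; F/E/B] holding=A  ← match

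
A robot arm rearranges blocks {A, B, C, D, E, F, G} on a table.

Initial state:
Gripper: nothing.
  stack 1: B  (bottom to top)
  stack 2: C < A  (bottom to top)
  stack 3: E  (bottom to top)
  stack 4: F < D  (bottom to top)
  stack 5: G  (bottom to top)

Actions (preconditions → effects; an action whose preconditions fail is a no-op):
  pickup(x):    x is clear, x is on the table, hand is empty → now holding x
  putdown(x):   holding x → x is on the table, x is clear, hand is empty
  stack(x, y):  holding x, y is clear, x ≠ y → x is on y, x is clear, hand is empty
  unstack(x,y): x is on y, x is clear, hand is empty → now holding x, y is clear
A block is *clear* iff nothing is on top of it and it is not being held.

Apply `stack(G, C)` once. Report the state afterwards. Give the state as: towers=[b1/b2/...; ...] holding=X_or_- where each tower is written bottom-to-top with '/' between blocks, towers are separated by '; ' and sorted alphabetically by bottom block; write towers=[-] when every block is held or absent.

before: towers=[B; C/A; E; F/D; G] holding=-
pre[stack(G, C)]: holding(G) ✗, clear(C) ✗, G≠C ✓
holding(G), clear(C) unmet → stack(G, C) is a no-op
after:  towers=[B; C/A; E; F/D; G] holding=-

towers=[B; C/A; E; F/D; G] holding=-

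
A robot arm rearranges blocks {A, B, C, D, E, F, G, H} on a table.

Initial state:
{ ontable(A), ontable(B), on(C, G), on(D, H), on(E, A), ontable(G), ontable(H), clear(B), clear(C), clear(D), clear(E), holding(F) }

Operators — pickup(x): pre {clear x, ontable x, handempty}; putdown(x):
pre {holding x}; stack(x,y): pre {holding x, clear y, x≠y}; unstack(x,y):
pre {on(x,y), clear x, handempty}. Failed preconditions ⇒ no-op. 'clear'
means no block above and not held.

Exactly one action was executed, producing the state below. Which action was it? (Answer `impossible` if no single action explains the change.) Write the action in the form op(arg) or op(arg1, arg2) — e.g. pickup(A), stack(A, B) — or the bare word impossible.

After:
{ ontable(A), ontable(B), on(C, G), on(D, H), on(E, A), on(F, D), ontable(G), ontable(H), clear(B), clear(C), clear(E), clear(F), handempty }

target: towers=[A/E; B; G/C; H/D/F] holding=-
        putdown(F) → towers=[A/E; B; F; G/C; H/D] holding=-
       stack(F, E) → towers=[A/E/F; B; G/C; H/D] holding=-
       stack(F, B) → towers=[A/E; B/F; G/C; H/D] holding=-
       stack(F, D) → towers=[A/E; B; G/C; H/D/F] holding=-  ← match
       stack(F, C) → towers=[A/E; B; G/C/F; H/D] holding=-

stack(F, D)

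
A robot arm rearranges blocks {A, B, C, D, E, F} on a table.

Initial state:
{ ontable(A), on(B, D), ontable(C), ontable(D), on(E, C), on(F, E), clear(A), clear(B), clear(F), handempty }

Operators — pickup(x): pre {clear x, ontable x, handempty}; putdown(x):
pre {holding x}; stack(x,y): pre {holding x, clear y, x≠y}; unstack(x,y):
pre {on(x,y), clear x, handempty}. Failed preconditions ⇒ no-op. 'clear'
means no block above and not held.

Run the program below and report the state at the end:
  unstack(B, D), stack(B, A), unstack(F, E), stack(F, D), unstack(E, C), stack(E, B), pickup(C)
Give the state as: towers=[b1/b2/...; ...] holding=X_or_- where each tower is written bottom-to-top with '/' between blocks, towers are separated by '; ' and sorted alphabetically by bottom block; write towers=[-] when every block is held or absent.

towers=[A/B/E; D/F] holding=C

step 1 (unstack(B, D)): towers=[A; C/E/F; D] holding=B
step 2 (stack(B, A)): towers=[A/B; C/E/F; D] holding=-
step 3 (unstack(F, E)): towers=[A/B; C/E; D] holding=F
step 4 (stack(F, D)): towers=[A/B; C/E; D/F] holding=-
step 5 (unstack(E, C)): towers=[A/B; C; D/F] holding=E
step 6 (stack(E, B)): towers=[A/B/E; C; D/F] holding=-
step 7 (pickup(C)): towers=[A/B/E; D/F] holding=C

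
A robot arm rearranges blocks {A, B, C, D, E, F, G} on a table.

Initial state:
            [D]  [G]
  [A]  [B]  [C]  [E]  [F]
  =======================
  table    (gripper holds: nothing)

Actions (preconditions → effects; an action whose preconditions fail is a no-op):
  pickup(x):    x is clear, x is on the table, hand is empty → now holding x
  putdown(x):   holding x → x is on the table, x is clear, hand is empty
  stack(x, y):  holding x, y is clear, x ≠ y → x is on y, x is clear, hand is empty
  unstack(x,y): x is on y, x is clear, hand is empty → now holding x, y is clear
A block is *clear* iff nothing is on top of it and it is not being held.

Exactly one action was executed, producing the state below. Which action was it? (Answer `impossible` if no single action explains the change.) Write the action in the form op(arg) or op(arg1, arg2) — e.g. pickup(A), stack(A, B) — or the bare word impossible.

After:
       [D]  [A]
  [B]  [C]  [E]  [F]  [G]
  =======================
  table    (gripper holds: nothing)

impossible

target: towers=[B; C/D; E/A; F; G] holding=-
         pickup(B) → towers=[A; C/D; E/G; F] holding=B
         pickup(F) → towers=[A; B; C/D; E/G] holding=F
     unstack(G, E) → towers=[A; B; C/D; E; F] holding=G
     unstack(D, C) → towers=[A; B; C; E/G; F] holding=D
         pickup(A) → towers=[B; C/D; E/G; F] holding=A
none of the 5 applicable actions match → impossible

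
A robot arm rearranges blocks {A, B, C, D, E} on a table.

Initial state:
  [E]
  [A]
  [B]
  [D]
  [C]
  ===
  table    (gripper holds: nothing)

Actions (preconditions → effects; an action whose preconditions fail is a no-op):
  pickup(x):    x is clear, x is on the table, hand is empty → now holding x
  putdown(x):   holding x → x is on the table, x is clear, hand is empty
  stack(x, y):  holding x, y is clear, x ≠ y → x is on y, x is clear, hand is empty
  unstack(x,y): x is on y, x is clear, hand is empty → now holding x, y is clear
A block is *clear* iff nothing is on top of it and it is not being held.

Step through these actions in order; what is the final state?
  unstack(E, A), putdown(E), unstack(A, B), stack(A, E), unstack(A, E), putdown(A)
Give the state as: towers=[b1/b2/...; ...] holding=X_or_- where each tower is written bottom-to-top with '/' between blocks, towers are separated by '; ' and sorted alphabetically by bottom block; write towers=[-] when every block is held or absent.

step 1 (unstack(E, A)): towers=[C/D/B/A] holding=E
step 2 (putdown(E)): towers=[C/D/B/A; E] holding=-
step 3 (unstack(A, B)): towers=[C/D/B; E] holding=A
step 4 (stack(A, E)): towers=[C/D/B; E/A] holding=-
step 5 (unstack(A, E)): towers=[C/D/B; E] holding=A
step 6 (putdown(A)): towers=[A; C/D/B; E] holding=-

towers=[A; C/D/B; E] holding=-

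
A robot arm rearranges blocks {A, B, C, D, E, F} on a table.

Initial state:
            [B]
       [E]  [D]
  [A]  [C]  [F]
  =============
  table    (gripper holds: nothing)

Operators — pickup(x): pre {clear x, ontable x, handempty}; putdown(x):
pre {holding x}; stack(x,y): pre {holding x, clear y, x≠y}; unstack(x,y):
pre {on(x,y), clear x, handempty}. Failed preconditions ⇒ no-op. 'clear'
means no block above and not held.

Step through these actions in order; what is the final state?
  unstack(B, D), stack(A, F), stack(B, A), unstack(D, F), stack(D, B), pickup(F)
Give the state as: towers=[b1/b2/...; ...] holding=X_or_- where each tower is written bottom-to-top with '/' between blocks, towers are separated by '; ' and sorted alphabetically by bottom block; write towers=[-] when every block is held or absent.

step 1 (unstack(B, D)): towers=[A; C/E; F/D] holding=B
step 2 (stack(A, F)) [no-op]: towers=[A; C/E; F/D] holding=B
step 3 (stack(B, A)): towers=[A/B; C/E; F/D] holding=-
step 4 (unstack(D, F)): towers=[A/B; C/E; F] holding=D
step 5 (stack(D, B)): towers=[A/B/D; C/E; F] holding=-
step 6 (pickup(F)): towers=[A/B/D; C/E] holding=F

towers=[A/B/D; C/E] holding=F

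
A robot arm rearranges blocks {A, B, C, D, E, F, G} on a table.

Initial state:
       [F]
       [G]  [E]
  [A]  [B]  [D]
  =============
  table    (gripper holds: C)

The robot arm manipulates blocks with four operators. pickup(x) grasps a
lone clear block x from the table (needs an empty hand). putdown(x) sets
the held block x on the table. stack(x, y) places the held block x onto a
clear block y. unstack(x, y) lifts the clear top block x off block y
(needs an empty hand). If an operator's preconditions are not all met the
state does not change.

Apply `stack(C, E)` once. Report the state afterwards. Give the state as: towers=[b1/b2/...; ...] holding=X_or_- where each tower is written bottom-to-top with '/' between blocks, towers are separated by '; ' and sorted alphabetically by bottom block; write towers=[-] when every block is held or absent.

towers=[A; B/G/F; D/E/C] holding=-

before: towers=[A; B/G/F; D/E] holding=C
pre[stack(C, E)]: holding(C) ok, clear(E) ok, C≠E ok
all met → apply stack(C, E)
after:  towers=[A; B/G/F; D/E/C] holding=-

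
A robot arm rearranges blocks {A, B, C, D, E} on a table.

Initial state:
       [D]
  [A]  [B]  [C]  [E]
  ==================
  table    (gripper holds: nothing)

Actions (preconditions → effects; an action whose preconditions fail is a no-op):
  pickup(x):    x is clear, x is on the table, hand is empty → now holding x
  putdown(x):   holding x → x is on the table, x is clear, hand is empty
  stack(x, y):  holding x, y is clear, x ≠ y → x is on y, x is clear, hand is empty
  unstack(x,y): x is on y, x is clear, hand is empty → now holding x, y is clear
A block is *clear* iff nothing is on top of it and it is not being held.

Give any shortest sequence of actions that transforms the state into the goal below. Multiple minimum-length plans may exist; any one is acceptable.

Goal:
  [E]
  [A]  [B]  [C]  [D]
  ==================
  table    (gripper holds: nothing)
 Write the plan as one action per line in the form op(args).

step 1 (unstack(D, B)): towers=[A; B; C; E] holding=D
step 2 (putdown(D)): towers=[A; B; C; D; E] holding=-
step 3 (pickup(E)): towers=[A; B; C; D] holding=E
step 4 (stack(E, A)): towers=[A/E; B; C; D] holding=-
goal check: towers=[A/E; B; C; D] holding=- — reached (length 4, optimal by BFS)

unstack(D, B)
putdown(D)
pickup(E)
stack(E, A)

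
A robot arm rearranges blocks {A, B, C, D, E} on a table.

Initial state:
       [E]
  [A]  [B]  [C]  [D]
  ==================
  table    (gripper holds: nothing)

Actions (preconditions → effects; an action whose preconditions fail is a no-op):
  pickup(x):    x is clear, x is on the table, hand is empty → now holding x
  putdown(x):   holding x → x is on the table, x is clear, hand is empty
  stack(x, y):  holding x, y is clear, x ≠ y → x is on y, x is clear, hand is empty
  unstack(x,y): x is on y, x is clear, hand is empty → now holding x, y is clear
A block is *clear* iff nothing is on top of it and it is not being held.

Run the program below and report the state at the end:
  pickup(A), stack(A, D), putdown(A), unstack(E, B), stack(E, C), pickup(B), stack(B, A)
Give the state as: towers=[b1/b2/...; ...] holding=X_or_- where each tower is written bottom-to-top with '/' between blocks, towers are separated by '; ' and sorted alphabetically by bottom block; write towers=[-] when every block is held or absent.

towers=[C/E; D/A/B] holding=-

step 1 (pickup(A)): towers=[B/E; C; D] holding=A
step 2 (stack(A, D)): towers=[B/E; C; D/A] holding=-
step 3 (putdown(A)) [no-op]: towers=[B/E; C; D/A] holding=-
step 4 (unstack(E, B)): towers=[B; C; D/A] holding=E
step 5 (stack(E, C)): towers=[B; C/E; D/A] holding=-
step 6 (pickup(B)): towers=[C/E; D/A] holding=B
step 7 (stack(B, A)): towers=[C/E; D/A/B] holding=-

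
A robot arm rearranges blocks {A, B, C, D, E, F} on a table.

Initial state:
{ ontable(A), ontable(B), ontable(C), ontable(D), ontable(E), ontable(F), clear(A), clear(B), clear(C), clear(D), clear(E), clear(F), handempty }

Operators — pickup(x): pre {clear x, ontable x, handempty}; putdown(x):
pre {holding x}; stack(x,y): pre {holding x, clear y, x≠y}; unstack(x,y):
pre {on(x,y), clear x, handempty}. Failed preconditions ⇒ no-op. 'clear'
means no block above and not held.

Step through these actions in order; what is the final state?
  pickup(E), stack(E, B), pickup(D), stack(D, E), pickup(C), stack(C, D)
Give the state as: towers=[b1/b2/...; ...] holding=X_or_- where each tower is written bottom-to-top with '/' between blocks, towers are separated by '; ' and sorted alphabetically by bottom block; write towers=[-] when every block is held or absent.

towers=[A; B/E/D/C; F] holding=-

step 1 (pickup(E)): towers=[A; B; C; D; F] holding=E
step 2 (stack(E, B)): towers=[A; B/E; C; D; F] holding=-
step 3 (pickup(D)): towers=[A; B/E; C; F] holding=D
step 4 (stack(D, E)): towers=[A; B/E/D; C; F] holding=-
step 5 (pickup(C)): towers=[A; B/E/D; F] holding=C
step 6 (stack(C, D)): towers=[A; B/E/D/C; F] holding=-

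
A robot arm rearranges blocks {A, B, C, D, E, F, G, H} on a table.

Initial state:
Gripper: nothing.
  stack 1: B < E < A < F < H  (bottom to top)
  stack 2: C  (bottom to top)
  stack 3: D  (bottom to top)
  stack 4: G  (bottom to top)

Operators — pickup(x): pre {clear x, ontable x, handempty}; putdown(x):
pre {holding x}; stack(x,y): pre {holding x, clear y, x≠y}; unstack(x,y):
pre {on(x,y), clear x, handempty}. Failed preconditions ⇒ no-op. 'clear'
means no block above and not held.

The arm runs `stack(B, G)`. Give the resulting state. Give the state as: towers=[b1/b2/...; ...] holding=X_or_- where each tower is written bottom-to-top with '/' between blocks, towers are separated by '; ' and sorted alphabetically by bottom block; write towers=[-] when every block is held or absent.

towers=[B/E/A/F/H; C; D; G] holding=-

before: towers=[B/E/A/F/H; C; D; G] holding=-
pre[stack(B, G)]: holding(B) fail, clear(G) ok, B≠G ok
holding(B) unmet → stack(B, G) is a no-op
after:  towers=[B/E/A/F/H; C; D; G] holding=-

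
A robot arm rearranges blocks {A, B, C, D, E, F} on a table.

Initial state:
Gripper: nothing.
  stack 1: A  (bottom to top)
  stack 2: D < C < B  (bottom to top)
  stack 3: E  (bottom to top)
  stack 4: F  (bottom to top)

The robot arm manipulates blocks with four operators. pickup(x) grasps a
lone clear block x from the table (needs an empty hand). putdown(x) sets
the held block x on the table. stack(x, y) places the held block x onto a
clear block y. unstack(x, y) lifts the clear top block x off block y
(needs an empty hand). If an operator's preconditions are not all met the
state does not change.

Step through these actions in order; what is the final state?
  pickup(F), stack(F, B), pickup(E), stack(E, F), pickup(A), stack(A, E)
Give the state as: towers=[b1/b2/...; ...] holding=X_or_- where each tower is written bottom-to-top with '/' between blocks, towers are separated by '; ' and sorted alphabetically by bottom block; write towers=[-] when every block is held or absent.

towers=[D/C/B/F/E/A] holding=-

step 1 (pickup(F)): towers=[A; D/C/B; E] holding=F
step 2 (stack(F, B)): towers=[A; D/C/B/F; E] holding=-
step 3 (pickup(E)): towers=[A; D/C/B/F] holding=E
step 4 (stack(E, F)): towers=[A; D/C/B/F/E] holding=-
step 5 (pickup(A)): towers=[D/C/B/F/E] holding=A
step 6 (stack(A, E)): towers=[D/C/B/F/E/A] holding=-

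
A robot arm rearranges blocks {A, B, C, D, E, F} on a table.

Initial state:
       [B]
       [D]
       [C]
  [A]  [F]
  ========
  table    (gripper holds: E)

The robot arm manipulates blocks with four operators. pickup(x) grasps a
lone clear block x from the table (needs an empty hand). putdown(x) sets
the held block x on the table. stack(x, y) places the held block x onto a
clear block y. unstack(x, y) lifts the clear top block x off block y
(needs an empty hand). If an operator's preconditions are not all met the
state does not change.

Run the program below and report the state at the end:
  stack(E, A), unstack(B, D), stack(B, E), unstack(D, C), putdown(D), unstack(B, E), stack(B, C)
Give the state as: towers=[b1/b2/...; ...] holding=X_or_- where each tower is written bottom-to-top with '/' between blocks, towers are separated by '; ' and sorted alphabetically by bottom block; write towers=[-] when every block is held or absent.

step 1 (stack(E, A)): towers=[A/E; F/C/D/B] holding=-
step 2 (unstack(B, D)): towers=[A/E; F/C/D] holding=B
step 3 (stack(B, E)): towers=[A/E/B; F/C/D] holding=-
step 4 (unstack(D, C)): towers=[A/E/B; F/C] holding=D
step 5 (putdown(D)): towers=[A/E/B; D; F/C] holding=-
step 6 (unstack(B, E)): towers=[A/E; D; F/C] holding=B
step 7 (stack(B, C)): towers=[A/E; D; F/C/B] holding=-

towers=[A/E; D; F/C/B] holding=-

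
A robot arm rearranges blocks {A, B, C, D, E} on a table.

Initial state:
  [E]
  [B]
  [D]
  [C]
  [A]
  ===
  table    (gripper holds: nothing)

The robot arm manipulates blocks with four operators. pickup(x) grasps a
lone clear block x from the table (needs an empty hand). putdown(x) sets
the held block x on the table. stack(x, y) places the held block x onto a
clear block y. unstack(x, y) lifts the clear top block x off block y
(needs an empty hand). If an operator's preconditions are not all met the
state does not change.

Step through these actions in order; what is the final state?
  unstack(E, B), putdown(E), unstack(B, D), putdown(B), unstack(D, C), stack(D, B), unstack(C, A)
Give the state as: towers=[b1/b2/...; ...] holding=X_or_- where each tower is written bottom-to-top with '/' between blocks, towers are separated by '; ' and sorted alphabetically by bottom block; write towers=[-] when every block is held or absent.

towers=[A; B/D; E] holding=C

step 1 (unstack(E, B)): towers=[A/C/D/B] holding=E
step 2 (putdown(E)): towers=[A/C/D/B; E] holding=-
step 3 (unstack(B, D)): towers=[A/C/D; E] holding=B
step 4 (putdown(B)): towers=[A/C/D; B; E] holding=-
step 5 (unstack(D, C)): towers=[A/C; B; E] holding=D
step 6 (stack(D, B)): towers=[A/C; B/D; E] holding=-
step 7 (unstack(C, A)): towers=[A; B/D; E] holding=C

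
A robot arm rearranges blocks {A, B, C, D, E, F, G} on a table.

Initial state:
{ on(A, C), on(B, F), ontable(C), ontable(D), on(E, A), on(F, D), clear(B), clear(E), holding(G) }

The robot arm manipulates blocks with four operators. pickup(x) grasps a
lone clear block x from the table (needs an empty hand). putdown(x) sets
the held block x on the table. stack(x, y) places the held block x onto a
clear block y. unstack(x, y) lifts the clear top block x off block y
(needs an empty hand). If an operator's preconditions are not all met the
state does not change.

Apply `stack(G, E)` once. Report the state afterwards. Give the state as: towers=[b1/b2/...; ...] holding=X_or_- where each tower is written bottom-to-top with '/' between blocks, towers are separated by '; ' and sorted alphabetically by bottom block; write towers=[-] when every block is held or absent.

towers=[C/A/E/G; D/F/B] holding=-

before: towers=[C/A/E; D/F/B] holding=G
pre[stack(G, E)]: holding(G) ✓, clear(E) ✓, G≠E ✓
all met → apply stack(G, E)
after:  towers=[C/A/E/G; D/F/B] holding=-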